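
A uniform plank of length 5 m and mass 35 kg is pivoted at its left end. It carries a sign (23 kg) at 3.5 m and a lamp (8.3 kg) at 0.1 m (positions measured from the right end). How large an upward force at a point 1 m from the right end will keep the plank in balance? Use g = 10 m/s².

About the left end:
Beam weight: 35 × 10 = 350 N down at 2.5 m → arm 2.5 m, τ = 350 × 2.5 = 875 N·m clockwise.
Sign: 23 × 10 = 230 N down at 3.5 m → arm 1.5 m, τ = 230 × 1.5 = 345 N·m clockwise.
Lamp: 8.3 × 10 = 83 N down at 0.1 m → arm 4.9 m, τ = 83 × 4.9 = 406.7 N·m clockwise.
Net moment of the loads = 1627 N·m clockwise.
The upward force F acts at a point 1 m from the right end, arm 4 m, giving F × 4 counterclockwise.
Balancing moments: F × 4 = 1627, giving F = 1627 / 4 = 407 N.

F ≈ 407 N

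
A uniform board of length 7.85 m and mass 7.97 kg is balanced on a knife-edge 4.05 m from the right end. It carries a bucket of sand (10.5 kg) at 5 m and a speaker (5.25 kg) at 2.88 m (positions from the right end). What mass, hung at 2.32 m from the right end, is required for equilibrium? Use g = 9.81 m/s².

Taking torques about the knife-edge (at 4.05 m from the right end):
Beam weight: 7.97 × 9.81 = 78.19 N down at 3.925 m → arm 0.125 m, τ = 78.19 × 0.125 = 9.774 N·m clockwise.
Bucket of sand: 10.5 × 9.81 = 103 N down at 5 m → arm 0.95 m, τ = 103 × 0.95 = 97.85 N·m counterclockwise.
Speaker: 5.25 × 9.81 = 51.5 N down at 2.88 m → arm 1.17 m, τ = 51.5 × 1.17 = 60.25 N·m clockwise.
Net moment of known loads = 27.83 N·m counterclockwise.
An unknown mass m at 2.32 m has arm 1.73 m; its moment is m·g·1.73 clockwise.
Στ = 0 ⇒ m × 9.81 × 1.73 = 27.83 ⇒ m = 27.83 / (9.81 × 1.73) = 1.64 kg.

m ≈ 1.64 kg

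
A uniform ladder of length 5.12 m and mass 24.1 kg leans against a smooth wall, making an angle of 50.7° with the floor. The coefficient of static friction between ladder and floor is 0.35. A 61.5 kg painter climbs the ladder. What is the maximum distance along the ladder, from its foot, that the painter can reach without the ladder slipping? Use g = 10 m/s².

d ≈ 2.04 m

About the foot of the ladder:
Ladder weight 24.1×10 = 241 N acts at 2.56 m along the ladder; its horizontal arm is 2.56·cos50.7° = 1.621 m → τ = 390.7 N·m clockwise.
Painter weight 61.5×10 = 615 N at distance d → arm d·cos50.7° → τ = 615·d·0.6334 clockwise.
Wall normal N at the top has arm L sinθ = 3.962 m counterclockwise, so Στ = 0 gives N·3.962 = 390.7 + 389.5·d.
ΣFy = 0 ⇒ N_floor = 856 N, so the maximum friction is μ_s·N_floor = 0.35×856 = 299.6 N. ΣFx = 0 ⇒ N_wall = f, so at the slipping point N = 299.6 N.
Substituting: 299.6×3.962 = 390.7 + 389.5·d ⇒ d = (1187 − 390.7) / 389.5 = 2.04 m.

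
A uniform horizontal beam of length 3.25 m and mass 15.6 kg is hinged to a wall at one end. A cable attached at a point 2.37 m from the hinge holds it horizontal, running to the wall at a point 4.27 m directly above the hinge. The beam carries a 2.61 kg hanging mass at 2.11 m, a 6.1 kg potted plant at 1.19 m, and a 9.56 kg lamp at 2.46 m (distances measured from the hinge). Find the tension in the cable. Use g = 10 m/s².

Choose the hinge as the axis so the unknown hinge reaction has zero arm there.
Beam weight: 15.6 × 10 = 156 N down at 1.625 m → arm 1.625 m, τ = 156 × 1.625 = 253.5 N·m clockwise.
Hanging mass: 2.61 × 10 = 26.1 N down at 2.11 m → arm 2.11 m, τ = 26.1 × 2.11 = 55.07 N·m clockwise.
Potted plant: 6.1 × 10 = 61 N down at 1.19 m → arm 1.19 m, τ = 61 × 1.19 = 72.59 N·m clockwise.
Lamp: 9.56 × 10 = 95.6 N down at 2.46 m → arm 2.46 m, τ = 95.6 × 2.46 = 235.2 N·m clockwise.
Total clockwise load moment = 616.4 N·m.
The cable tension T acts at 2.37 m; only its component perpendicular to the beam, T sinθ, produces torque. sinθ = h/√(h²+d²) = 4.27/√(4.27²+2.37²) = 0.8744.
Balancing moments: T × 2.37 × 0.8744 = 616.4, giving T = 616.4 / 2.072 = 297 N.

T ≈ 297 N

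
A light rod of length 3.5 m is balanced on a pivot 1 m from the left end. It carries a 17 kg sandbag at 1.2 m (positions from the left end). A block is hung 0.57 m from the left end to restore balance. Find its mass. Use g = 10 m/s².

m ≈ 7.91 kg

Sum moments about the pivot (at 1 m from the left end) (the support reaction has zero arm there).
Sandbag: 17 × 10 = 170 N down at 1.2 m → arm 0.2 m, τ = 170 × 0.2 = 34 N·m clockwise.
Net moment of known loads = 34 N·m clockwise.
An unknown mass m at 0.57 m has arm 0.43 m; its moment is m·g·0.43 counterclockwise.
For rotational equilibrium, m × 10 × 0.43 = 34, so m = 34 / (10 × 0.43) = 7.91 kg.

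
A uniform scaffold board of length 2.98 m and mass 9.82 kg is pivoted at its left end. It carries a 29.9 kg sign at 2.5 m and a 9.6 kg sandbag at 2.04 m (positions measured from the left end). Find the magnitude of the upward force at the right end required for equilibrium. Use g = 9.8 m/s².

F ≈ 358 N

Choose the left end as the axis so the unknown pivot reaction has zero arm there.
Beam weight: 9.82 × 9.8 = 96.24 N down at 1.49 m → arm 1.49 m, τ = 96.24 × 1.49 = 143.4 N·m clockwise.
Sign: 29.9 × 9.8 = 293 N down at 2.5 m → arm 2.5 m, τ = 293 × 2.5 = 732.5 N·m clockwise.
Sandbag: 9.6 × 9.8 = 94.08 N down at 2.04 m → arm 2.04 m, τ = 94.08 × 2.04 = 191.9 N·m clockwise.
Net moment of the loads = 1068 N·m clockwise.
The upward force F acts at the right end, arm 2.98 m, giving F × 2.98 counterclockwise.
Setting net torque to zero: F × 2.98 = 1068 → F = 1068 / 2.98 = 358 N.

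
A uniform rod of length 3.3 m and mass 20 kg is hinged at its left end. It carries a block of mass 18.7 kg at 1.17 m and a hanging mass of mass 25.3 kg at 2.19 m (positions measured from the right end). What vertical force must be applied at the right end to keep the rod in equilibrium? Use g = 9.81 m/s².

F ≈ 300 N

About the left end:
Beam weight: 20 × 9.81 = 196.2 N down at 1.65 m → arm 1.65 m, τ = 196.2 × 1.65 = 323.7 N·m clockwise.
Block: 18.7 × 9.81 = 183.4 N down at 1.17 m → arm 2.13 m, τ = 183.4 × 2.13 = 390.6 N·m clockwise.
Hanging mass: 25.3 × 9.81 = 248.2 N down at 2.19 m → arm 1.11 m, τ = 248.2 × 1.11 = 275.5 N·m clockwise.
Net moment of the loads = 989.8 N·m clockwise.
The upward force F acts at the right end, arm 3.3 m, giving F × 3.3 counterclockwise.
Setting net torque to zero: F × 3.3 = 989.8 → F = 989.8 / 3.3 = 300 N.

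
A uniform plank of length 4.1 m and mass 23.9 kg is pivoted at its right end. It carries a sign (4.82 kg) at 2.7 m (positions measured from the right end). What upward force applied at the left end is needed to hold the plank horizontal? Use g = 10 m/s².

Choose the right end as the axis so the unknown pivot reaction has zero arm there.
Beam weight: 23.9 × 10 = 239 N down at 2.05 m → arm 2.05 m, τ = 239 × 2.05 = 489.9 N·m counterclockwise.
Sign: 4.82 × 10 = 48.2 N down at 2.7 m → arm 2.7 m, τ = 48.2 × 2.7 = 130.1 N·m counterclockwise.
Net moment of the loads = 620 N·m counterclockwise.
The upward force F acts at the left end, arm 4.1 m, giving F × 4.1 clockwise.
For rotational equilibrium, F × 4.1 = 620, so F = 620 / 4.1 = 151 N.

F ≈ 151 N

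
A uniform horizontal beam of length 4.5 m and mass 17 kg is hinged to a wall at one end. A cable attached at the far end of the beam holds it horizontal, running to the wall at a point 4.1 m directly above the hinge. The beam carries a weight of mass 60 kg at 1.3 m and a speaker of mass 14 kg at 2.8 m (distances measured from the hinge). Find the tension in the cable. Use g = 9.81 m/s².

T ≈ 503 N

Take moments about the hinge.
Beam weight: 17 × 9.81 = 166.8 N down at 2.25 m → arm 2.25 m, τ = 166.8 × 2.25 = 375.3 N·m clockwise.
Weight: 60 × 9.81 = 588.6 N down at 1.3 m → arm 1.3 m, τ = 588.6 × 1.3 = 765.2 N·m clockwise.
Speaker: 14 × 9.81 = 137.3 N down at 2.8 m → arm 2.8 m, τ = 137.3 × 2.8 = 384.4 N·m clockwise.
Total clockwise load moment = 1525 N·m.
The cable tension T acts at 4.5 m; only its component perpendicular to the beam, T sinθ, produces torque. sinθ = h/√(h²+d²) = 4.1/√(4.1²+4.5²) = 0.6735.
Setting net torque to zero: T × 4.5 × 0.6735 = 1525 → T = 1525 / 3.031 = 503 N.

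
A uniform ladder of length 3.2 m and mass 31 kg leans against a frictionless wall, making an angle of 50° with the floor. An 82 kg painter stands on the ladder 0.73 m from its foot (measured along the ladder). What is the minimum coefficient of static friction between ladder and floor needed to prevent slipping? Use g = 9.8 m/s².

Taking torques about the foot of the ladder:
Ladder weight 31×9.8 = 303.8 N acts at 1.6 m along the ladder; its horizontal arm is 1.6·cos50° = 1.028 m → τ = 312.3 N·m clockwise.
Painter: 82×9.8 = 803.6 N at 0.73 m → arm 0.4692 m → τ = 377 N·m clockwise.
Wall normal N acts horizontally at the top; its moment arm is the height L sinθ = 3.2·sin50° = 2.451 m, counterclockwise.
Balancing moments: N × 2.451 = 689.3, giving N = 281.2 N.
ΣFx = 0 ⇒ f = N_wall = 281.2 N. ΣFy = 0 ⇒ N_floor = 1107 N.
μ_min = f / N_floor = 281.2 / 1107 = 0.254.

μ_min ≈ 0.254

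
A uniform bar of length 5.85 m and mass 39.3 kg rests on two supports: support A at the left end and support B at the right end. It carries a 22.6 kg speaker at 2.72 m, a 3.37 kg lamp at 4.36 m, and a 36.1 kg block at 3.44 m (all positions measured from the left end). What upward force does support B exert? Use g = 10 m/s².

Choose support A as the axis so its reaction then has zero moment arm.
Beam weight: 39.3 × 10 = 393 N down at 2.925 m → arm 2.925 m, τ = 393 × 2.925 = 1150 N·m clockwise.
Speaker: 22.6 × 10 = 226 N down at 2.72 m → arm 2.72 m, τ = 226 × 2.72 = 614.7 N·m clockwise.
Lamp: 3.37 × 10 = 33.7 N down at 4.36 m → arm 4.36 m, τ = 33.7 × 4.36 = 146.9 N·m clockwise.
Block: 36.1 × 10 = 361 N down at 3.44 m → arm 3.44 m, τ = 361 × 3.44 = 1242 N·m clockwise.
Net load moment about support A = 3154 N·m clockwise.
Reaction R at support B is upward at 5.85 m, arm 5.85 m → moment R × 5.85 counterclockwise.
For rotational equilibrium, R × 5.85 = 3154, so R = 539 N.

R_B ≈ 539 N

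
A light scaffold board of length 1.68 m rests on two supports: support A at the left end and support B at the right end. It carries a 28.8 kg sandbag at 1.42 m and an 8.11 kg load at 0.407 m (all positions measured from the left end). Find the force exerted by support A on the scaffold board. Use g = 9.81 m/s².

R_A ≈ 104 N

Sum moments about support B (its reaction then has zero moment arm).
Sandbag: 28.8 × 9.81 = 282.5 N down at 1.42 m → arm 0.26 m, τ = 282.5 × 0.26 = 73.45 N·m counterclockwise.
Load: 8.11 × 9.81 = 79.56 N down at 0.407 m → arm 1.273 m, τ = 79.56 × 1.273 = 101.3 N·m counterclockwise.
Net load moment about support B = 174.8 N·m counterclockwise.
Reaction R at support A is upward at 0 m, arm 1.68 m → moment R × 1.68 clockwise.
For rotational equilibrium, R × 1.68 = 174.8, so R = 104 N.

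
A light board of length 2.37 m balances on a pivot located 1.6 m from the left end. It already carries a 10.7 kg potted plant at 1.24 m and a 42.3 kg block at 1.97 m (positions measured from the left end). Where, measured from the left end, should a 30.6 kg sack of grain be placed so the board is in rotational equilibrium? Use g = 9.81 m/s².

x ≈ 1.21 m from the left end

Choose the pivot (at 1.6 m from the left end) as the axis so the support reaction has zero arm there.
Potted plant: 10.7 × 9.81 = 105 N down at 1.24 m → arm 0.36 m, τ = 105 × 0.36 = 37.8 N·m counterclockwise.
Block: 42.3 × 9.81 = 415 N down at 1.97 m → arm 0.37 m, τ = 415 × 0.37 = 153.6 N·m clockwise.
Net moment of existing loads = 115.8 N·m clockwise.
The sack of grain weighs 30.6 × 9.81 = 300.2 N and must supply an equal counterclockwise moment, so its lever arm about the pivot is 115.8 / 300.2 = 0.386 m.
That puts it at 1.6 − 0.386 = 1.21 m from the left end.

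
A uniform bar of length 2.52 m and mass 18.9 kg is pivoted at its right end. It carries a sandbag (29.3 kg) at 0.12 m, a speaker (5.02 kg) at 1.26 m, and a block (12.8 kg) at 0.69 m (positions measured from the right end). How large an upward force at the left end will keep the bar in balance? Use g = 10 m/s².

F ≈ 169 N

Sum moments about the right end (the unknown pivot reaction has zero arm there).
Beam weight: 18.9 × 10 = 189 N down at 1.26 m → arm 1.26 m, τ = 189 × 1.26 = 238.1 N·m counterclockwise.
Sandbag: 29.3 × 10 = 293 N down at 0.12 m → arm 0.12 m, τ = 293 × 0.12 = 35.16 N·m counterclockwise.
Speaker: 5.02 × 10 = 50.2 N down at 1.26 m → arm 1.26 m, τ = 50.2 × 1.26 = 63.25 N·m counterclockwise.
Block: 12.8 × 10 = 128 N down at 0.69 m → arm 0.69 m, τ = 128 × 0.69 = 88.32 N·m counterclockwise.
Net moment of the loads = 424.8 N·m counterclockwise.
The upward force F acts at the left end, arm 2.52 m, giving F × 2.52 clockwise.
Στ = 0 ⇒ F × 2.52 = 424.8 ⇒ F = 424.8 / 2.52 = 169 N.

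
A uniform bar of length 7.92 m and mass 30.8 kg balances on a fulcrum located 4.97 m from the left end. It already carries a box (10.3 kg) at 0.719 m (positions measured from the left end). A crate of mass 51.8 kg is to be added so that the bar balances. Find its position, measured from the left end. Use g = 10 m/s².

x ≈ 6.42 m from the left end

Choose the fulcrum (at 4.97 m from the left end) as the axis so the support reaction has zero arm there.
Beam weight: 30.8 × 10 = 308 N down at 3.96 m → arm 1.01 m, τ = 308 × 1.01 = 311.1 N·m counterclockwise.
Box: 10.3 × 10 = 103 N down at 0.719 m → arm 4.251 m, τ = 103 × 4.251 = 437.9 N·m counterclockwise.
Net moment of existing loads = 749 N·m counterclockwise.
The crate weighs 51.8 × 10 = 518 N and must supply an equal clockwise moment, so its lever arm about the fulcrum is 749 / 518 = 1.45 m.
That puts it at 4.97 + 1.45 = 6.42 m from the left end.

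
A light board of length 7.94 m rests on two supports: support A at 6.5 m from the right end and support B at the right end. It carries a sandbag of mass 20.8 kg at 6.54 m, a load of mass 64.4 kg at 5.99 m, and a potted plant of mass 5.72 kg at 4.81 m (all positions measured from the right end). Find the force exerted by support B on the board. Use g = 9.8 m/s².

Take moments about support A.
Sandbag: 20.8 × 9.8 = 203.8 N down at 6.54 m → arm 0.04 m, τ = 203.8 × 0.04 = 8.152 N·m counterclockwise.
Load: 64.4 × 9.8 = 631.1 N down at 5.99 m → arm 0.51 m, τ = 631.1 × 0.51 = 321.9 N·m clockwise.
Potted plant: 5.72 × 9.8 = 56.06 N down at 4.81 m → arm 1.69 m, τ = 56.06 × 1.69 = 94.74 N·m clockwise.
Net load moment about support A = 408.5 N·m clockwise.
Reaction R at support B is upward at 0 m, arm 6.5 m → moment R × 6.5 counterclockwise.
Balancing moments: R × 6.5 = 408.5, giving R = 62.8 N.

R_B ≈ 62.8 N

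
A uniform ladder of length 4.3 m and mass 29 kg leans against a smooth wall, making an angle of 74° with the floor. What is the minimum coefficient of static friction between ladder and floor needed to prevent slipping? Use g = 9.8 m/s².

Sum moments about the foot of the ladder (the floor normal and friction both act there and drop out).
Ladder weight 29×9.8 = 284.2 N acts at 2.15 m along the ladder; its horizontal arm is 2.15·cos74° = 0.5926 m → τ = 168.4 N·m clockwise.
Wall normal N acts horizontally at the top; its moment arm is the height L sinθ = 4.3·sin74° = 4.133 m, counterclockwise.
Setting net torque to zero: N × 4.133 = 168.4 → N = 40.75 N.
ΣFx = 0 ⇒ f = N_wall = 40.75 N. ΣFy = 0 ⇒ N_floor = 284.2 N.
μ_min = f / N_floor = 40.75 / 284.2 = 0.143.

μ_min ≈ 0.143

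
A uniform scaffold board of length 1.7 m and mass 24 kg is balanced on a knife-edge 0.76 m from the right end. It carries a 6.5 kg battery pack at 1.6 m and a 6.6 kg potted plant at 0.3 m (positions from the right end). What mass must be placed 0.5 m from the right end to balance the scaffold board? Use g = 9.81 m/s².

Take moments about the knife-edge (at 0.76 m from the right end).
Beam weight: 24 × 9.81 = 235.4 N down at 0.85 m → arm 0.09 m, τ = 235.4 × 0.09 = 21.19 N·m counterclockwise.
Battery pack: 6.5 × 9.81 = 63.77 N down at 1.6 m → arm 0.84 m, τ = 63.77 × 0.84 = 53.57 N·m counterclockwise.
Potted plant: 6.6 × 9.81 = 64.75 N down at 0.3 m → arm 0.46 m, τ = 64.75 × 0.46 = 29.79 N·m clockwise.
Net moment of known loads = 44.97 N·m counterclockwise.
An unknown mass m at 0.5 m has arm 0.26 m; its moment is m·g·0.26 clockwise.
For rotational equilibrium, m × 9.81 × 0.26 = 44.97, so m = 44.97 / (9.81 × 0.26) = 17.6 kg.

m ≈ 17.6 kg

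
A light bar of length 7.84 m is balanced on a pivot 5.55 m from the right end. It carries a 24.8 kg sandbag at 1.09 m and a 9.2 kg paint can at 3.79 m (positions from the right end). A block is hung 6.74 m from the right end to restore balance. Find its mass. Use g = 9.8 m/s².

m ≈ 107 kg

Choose the pivot (at 5.55 m from the right end) as the axis so the support reaction has zero arm there.
Sandbag: 24.8 × 9.8 = 243 N down at 1.09 m → arm 4.46 m, τ = 243 × 4.46 = 1084 N·m clockwise.
Paint can: 9.2 × 9.8 = 90.16 N down at 3.79 m → arm 1.76 m, τ = 90.16 × 1.76 = 158.7 N·m clockwise.
Net moment of known loads = 1243 N·m clockwise.
An unknown mass m at 6.74 m has arm 1.19 m; its moment is m·g·1.19 counterclockwise.
Balancing moments: m × 9.8 × 1.19 = 1243, giving m = 1243 / (9.8 × 1.19) = 107 kg.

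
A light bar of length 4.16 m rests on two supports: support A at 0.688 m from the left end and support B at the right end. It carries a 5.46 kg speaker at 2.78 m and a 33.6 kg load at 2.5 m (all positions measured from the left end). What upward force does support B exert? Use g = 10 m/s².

R_B ≈ 208 N

Take moments about support A.
Speaker: 5.46 × 10 = 54.6 N down at 2.78 m → arm 2.092 m, τ = 54.6 × 2.092 = 114.2 N·m clockwise.
Load: 33.6 × 10 = 336 N down at 2.5 m → arm 1.812 m, τ = 336 × 1.812 = 608.8 N·m clockwise.
Net load moment about support A = 723 N·m clockwise.
Reaction R at support B is upward at 4.16 m, arm 3.472 m → moment R × 3.472 counterclockwise.
Στ = 0 ⇒ R × 3.472 = 723 ⇒ R = 208 N.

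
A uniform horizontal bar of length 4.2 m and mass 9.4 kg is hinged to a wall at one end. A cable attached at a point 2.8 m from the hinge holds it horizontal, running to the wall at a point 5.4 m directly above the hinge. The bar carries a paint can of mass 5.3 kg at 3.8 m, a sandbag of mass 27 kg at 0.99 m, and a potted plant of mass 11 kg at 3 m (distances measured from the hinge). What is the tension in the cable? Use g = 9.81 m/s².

Sum moments about the hinge (the unknown hinge reaction has zero arm there).
Beam weight: 9.4 × 9.81 = 92.21 N down at 2.1 m → arm 2.1 m, τ = 92.21 × 2.1 = 193.6 N·m clockwise.
Paint can: 5.3 × 9.81 = 51.99 N down at 3.8 m → arm 3.8 m, τ = 51.99 × 3.8 = 197.6 N·m clockwise.
Sandbag: 27 × 9.81 = 264.9 N down at 0.99 m → arm 0.99 m, τ = 264.9 × 0.99 = 262.3 N·m clockwise.
Potted plant: 11 × 9.81 = 107.9 N down at 3 m → arm 3 m, τ = 107.9 × 3 = 323.7 N·m clockwise.
Total clockwise load moment = 977.2 N·m.
The cable tension T acts at 2.8 m; only its component perpendicular to the bar, T sinθ, produces torque. sinθ = h/√(h²+d²) = 5.4/√(5.4²+2.8²) = 0.8878.
Balancing moments: T × 2.8 × 0.8878 = 977.2, giving T = 977.2 / 2.486 = 393 N.

T ≈ 393 N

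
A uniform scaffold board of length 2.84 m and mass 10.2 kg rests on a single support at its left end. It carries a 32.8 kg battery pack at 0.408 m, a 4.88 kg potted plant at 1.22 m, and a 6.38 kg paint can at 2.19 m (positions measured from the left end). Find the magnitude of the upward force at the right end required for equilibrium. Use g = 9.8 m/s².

Take moments about the left end.
Beam weight: 10.2 × 9.8 = 99.96 N down at 1.42 m → arm 1.42 m, τ = 99.96 × 1.42 = 141.9 N·m clockwise.
Battery pack: 32.8 × 9.8 = 321.4 N down at 0.408 m → arm 0.408 m, τ = 321.4 × 0.408 = 131.1 N·m clockwise.
Potted plant: 4.88 × 9.8 = 47.82 N down at 1.22 m → arm 1.22 m, τ = 47.82 × 1.22 = 58.34 N·m clockwise.
Paint can: 6.38 × 9.8 = 62.52 N down at 2.19 m → arm 2.19 m, τ = 62.52 × 2.19 = 136.9 N·m clockwise.
Net moment of the loads = 468.2 N·m clockwise.
The upward force F acts at the right end, arm 2.84 m, giving F × 2.84 counterclockwise.
Balancing moments: F × 2.84 = 468.2, giving F = 468.2 / 2.84 = 165 N.

F ≈ 165 N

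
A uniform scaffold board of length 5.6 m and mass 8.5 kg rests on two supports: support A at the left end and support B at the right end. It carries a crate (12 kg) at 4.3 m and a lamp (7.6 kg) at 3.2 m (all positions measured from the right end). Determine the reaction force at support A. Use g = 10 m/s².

R_A ≈ 178 N

Take moments about support B.
Beam weight: 8.5 × 10 = 85 N down at 2.8 m → arm 2.8 m, τ = 85 × 2.8 = 238 N·m counterclockwise.
Crate: 12 × 10 = 120 N down at 4.3 m → arm 4.3 m, τ = 120 × 4.3 = 516 N·m counterclockwise.
Lamp: 7.6 × 10 = 76 N down at 3.2 m → arm 3.2 m, τ = 76 × 3.2 = 243.2 N·m counterclockwise.
Net load moment about support B = 997.2 N·m counterclockwise.
Reaction R at support A is upward at 5.6 m, arm 5.6 m → moment R × 5.6 clockwise.
Balancing moments: R × 5.6 = 997.2, giving R = 178 N.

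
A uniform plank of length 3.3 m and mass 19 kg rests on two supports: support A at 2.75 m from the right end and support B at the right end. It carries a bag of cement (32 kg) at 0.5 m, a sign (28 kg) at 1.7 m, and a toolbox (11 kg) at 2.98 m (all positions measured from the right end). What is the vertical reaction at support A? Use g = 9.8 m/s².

Take moments about support B.
Beam weight: 19 × 9.8 = 186.2 N down at 1.65 m → arm 1.65 m, τ = 186.2 × 1.65 = 307.2 N·m counterclockwise.
Bag of cement: 32 × 9.8 = 313.6 N down at 0.5 m → arm 0.5 m, τ = 313.6 × 0.5 = 156.8 N·m counterclockwise.
Sign: 28 × 9.8 = 274.4 N down at 1.7 m → arm 1.7 m, τ = 274.4 × 1.7 = 466.5 N·m counterclockwise.
Toolbox: 11 × 9.8 = 107.8 N down at 2.98 m → arm 2.98 m, τ = 107.8 × 2.98 = 321.2 N·m counterclockwise.
Net load moment about support B = 1252 N·m counterclockwise.
Reaction R at support A is upward at 2.75 m, arm 2.75 m → moment R × 2.75 clockwise.
Στ = 0 ⇒ R × 2.75 = 1252 ⇒ R = 455 N.

R_A ≈ 455 N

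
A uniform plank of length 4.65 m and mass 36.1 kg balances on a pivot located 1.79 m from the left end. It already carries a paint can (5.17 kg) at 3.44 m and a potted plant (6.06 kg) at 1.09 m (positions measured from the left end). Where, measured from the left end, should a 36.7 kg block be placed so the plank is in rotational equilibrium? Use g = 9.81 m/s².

x ≈ 1.15 m from the left end

Taking torques about the pivot (at 1.79 m from the left end):
Beam weight: 36.1 × 9.81 = 354.1 N down at 2.325 m → arm 0.535 m, τ = 354.1 × 0.535 = 189.4 N·m clockwise.
Paint can: 5.17 × 9.81 = 50.72 N down at 3.44 m → arm 1.65 m, τ = 50.72 × 1.65 = 83.69 N·m clockwise.
Potted plant: 6.06 × 9.81 = 59.45 N down at 1.09 m → arm 0.7 m, τ = 59.45 × 0.7 = 41.62 N·m counterclockwise.
Net moment of existing loads = 231.5 N·m clockwise.
The block weighs 36.7 × 9.81 = 360 N and must supply an equal counterclockwise moment, so its lever arm about the pivot is 231.5 / 360 = 0.643 m.
That puts it at 1.79 − 0.643 = 1.15 m from the left end.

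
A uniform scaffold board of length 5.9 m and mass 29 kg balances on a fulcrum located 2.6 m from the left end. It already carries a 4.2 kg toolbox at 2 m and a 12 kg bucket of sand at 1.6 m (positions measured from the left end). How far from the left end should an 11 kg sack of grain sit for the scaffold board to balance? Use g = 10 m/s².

Sum moments about the fulcrum (at 2.6 m from the left end) (the support reaction has zero arm there).
Beam weight: 29 × 10 = 290 N down at 2.95 m → arm 0.35 m, τ = 290 × 0.35 = 101.5 N·m clockwise.
Toolbox: 4.2 × 10 = 42 N down at 2 m → arm 0.6 m, τ = 42 × 0.6 = 25.2 N·m counterclockwise.
Bucket of sand: 12 × 10 = 120 N down at 1.6 m → arm 1 m, τ = 120 × 1 = 120 N·m counterclockwise.
Net moment of existing loads = 43.7 N·m counterclockwise.
The sack of grain weighs 11 × 10 = 110 N and must supply an equal clockwise moment, so its lever arm about the fulcrum is 43.7 / 110 = 0.397 m.
That puts it at 2.6 + 0.397 = 3 m from the left end.

x ≈ 3 m from the left end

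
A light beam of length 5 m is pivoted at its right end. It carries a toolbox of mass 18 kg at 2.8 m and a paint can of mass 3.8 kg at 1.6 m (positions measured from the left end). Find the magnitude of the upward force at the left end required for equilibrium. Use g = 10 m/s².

Take moments about the right end.
Toolbox: 18 × 10 = 180 N down at 2.8 m → arm 2.2 m, τ = 180 × 2.2 = 396 N·m counterclockwise.
Paint can: 3.8 × 10 = 38 N down at 1.6 m → arm 3.4 m, τ = 38 × 3.4 = 129.2 N·m counterclockwise.
Net moment of the loads = 525.2 N·m counterclockwise.
The upward force F acts at the left end, arm 5 m, giving F × 5 clockwise.
Balancing moments: F × 5 = 525.2, giving F = 525.2 / 5 = 105 N.

F ≈ 105 N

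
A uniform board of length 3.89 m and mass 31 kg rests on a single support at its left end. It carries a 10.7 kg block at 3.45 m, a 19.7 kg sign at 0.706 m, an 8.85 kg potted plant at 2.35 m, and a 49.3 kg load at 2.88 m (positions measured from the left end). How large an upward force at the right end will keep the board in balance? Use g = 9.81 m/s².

F ≈ 691 N

Choose the left end as the axis so the unknown pivot reaction has zero arm there.
Beam weight: 31 × 9.81 = 304.1 N down at 1.945 m → arm 1.945 m, τ = 304.1 × 1.945 = 591.5 N·m clockwise.
Block: 10.7 × 9.81 = 105 N down at 3.45 m → arm 3.45 m, τ = 105 × 3.45 = 362.2 N·m clockwise.
Sign: 19.7 × 9.81 = 193.3 N down at 0.706 m → arm 0.706 m, τ = 193.3 × 0.706 = 136.5 N·m clockwise.
Potted plant: 8.85 × 9.81 = 86.82 N down at 2.35 m → arm 2.35 m, τ = 86.82 × 2.35 = 204 N·m clockwise.
Load: 49.3 × 9.81 = 483.6 N down at 2.88 m → arm 2.88 m, τ = 483.6 × 2.88 = 1393 N·m clockwise.
Net moment of the loads = 2687 N·m clockwise.
The upward force F acts at the right end, arm 3.89 m, giving F × 3.89 counterclockwise.
Setting net torque to zero: F × 3.89 = 2687 → F = 2687 / 3.89 = 691 N.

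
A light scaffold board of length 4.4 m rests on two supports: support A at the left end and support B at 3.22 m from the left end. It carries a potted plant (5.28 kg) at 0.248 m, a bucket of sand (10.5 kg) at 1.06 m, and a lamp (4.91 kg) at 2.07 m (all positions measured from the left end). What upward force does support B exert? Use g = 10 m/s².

Taking torques about support A:
Potted plant: 5.28 × 10 = 52.8 N down at 0.248 m → arm 0.248 m, τ = 52.8 × 0.248 = 13.09 N·m clockwise.
Bucket of sand: 10.5 × 10 = 105 N down at 1.06 m → arm 1.06 m, τ = 105 × 1.06 = 111.3 N·m clockwise.
Lamp: 4.91 × 10 = 49.1 N down at 2.07 m → arm 2.07 m, τ = 49.1 × 2.07 = 101.6 N·m clockwise.
Net load moment about support A = 226 N·m clockwise.
Reaction R at support B is upward at 3.22 m, arm 3.22 m → moment R × 3.22 counterclockwise.
Balancing moments: R × 3.22 = 226, giving R = 70.2 N.

R_B ≈ 70.2 N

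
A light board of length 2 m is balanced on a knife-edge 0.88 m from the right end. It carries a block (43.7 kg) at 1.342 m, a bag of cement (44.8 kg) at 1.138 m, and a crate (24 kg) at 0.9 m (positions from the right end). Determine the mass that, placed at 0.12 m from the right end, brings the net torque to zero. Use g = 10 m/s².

m ≈ 42.4 kg

About the knife-edge (at 0.88 m from the right end):
Block: 43.7 × 10 = 437 N down at 1.342 m → arm 0.462 m, τ = 437 × 0.462 = 201.9 N·m counterclockwise.
Bag of cement: 44.8 × 10 = 448 N down at 1.138 m → arm 0.258 m, τ = 448 × 0.258 = 115.6 N·m counterclockwise.
Crate: 24 × 10 = 240 N down at 0.9 m → arm 0.02 m, τ = 240 × 0.02 = 4.8 N·m counterclockwise.
Net moment of known loads = 322.3 N·m counterclockwise.
An unknown mass m at 0.12 m has arm 0.76 m; its moment is m·g·0.76 clockwise.
For rotational equilibrium, m × 10 × 0.76 = 322.3, so m = 322.3 / (10 × 0.76) = 42.4 kg.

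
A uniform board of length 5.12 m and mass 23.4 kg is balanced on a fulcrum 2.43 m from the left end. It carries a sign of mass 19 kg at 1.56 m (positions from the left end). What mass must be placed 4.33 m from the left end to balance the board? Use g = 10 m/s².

Taking torques about the fulcrum (at 2.43 m from the left end):
Beam weight: 23.4 × 10 = 234 N down at 2.56 m → arm 0.13 m, τ = 234 × 0.13 = 30.42 N·m clockwise.
Sign: 19 × 10 = 190 N down at 1.56 m → arm 0.87 m, τ = 190 × 0.87 = 165.3 N·m counterclockwise.
Net moment of known loads = 134.9 N·m counterclockwise.
An unknown mass m at 4.33 m has arm 1.9 m; its moment is m·g·1.9 clockwise.
Στ = 0 ⇒ m × 10 × 1.9 = 134.9 ⇒ m = 134.9 / (10 × 1.9) = 7.1 kg.

m ≈ 7.1 kg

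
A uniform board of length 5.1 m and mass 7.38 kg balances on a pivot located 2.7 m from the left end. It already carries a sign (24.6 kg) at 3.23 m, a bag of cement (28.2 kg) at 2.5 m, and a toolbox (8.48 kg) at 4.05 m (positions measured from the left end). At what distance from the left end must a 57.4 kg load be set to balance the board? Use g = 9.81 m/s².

x ≈ 2.39 m from the left end

Choose the pivot (at 2.7 m from the left end) as the axis so the support reaction has zero arm there.
Beam weight: 7.38 × 9.81 = 72.4 N down at 2.55 m → arm 0.15 m, τ = 72.4 × 0.15 = 10.86 N·m counterclockwise.
Sign: 24.6 × 9.81 = 241.3 N down at 3.23 m → arm 0.53 m, τ = 241.3 × 0.53 = 127.9 N·m clockwise.
Bag of cement: 28.2 × 9.81 = 276.6 N down at 2.5 m → arm 0.2 m, τ = 276.6 × 0.2 = 55.32 N·m counterclockwise.
Toolbox: 8.48 × 9.81 = 83.19 N down at 4.05 m → arm 1.35 m, τ = 83.19 × 1.35 = 112.3 N·m clockwise.
Net moment of existing loads = 174 N·m clockwise.
The load weighs 57.4 × 9.81 = 563.1 N and must supply an equal counterclockwise moment, so its lever arm about the pivot is 174 / 563.1 = 0.309 m.
That puts it at 2.7 − 0.309 = 2.39 m from the left end.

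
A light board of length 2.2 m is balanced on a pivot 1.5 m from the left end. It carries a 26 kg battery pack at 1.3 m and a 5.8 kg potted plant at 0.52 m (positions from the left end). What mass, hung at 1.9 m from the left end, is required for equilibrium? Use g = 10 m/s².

Sum moments about the pivot (at 1.5 m from the left end) (the support reaction has zero arm there).
Battery pack: 26 × 10 = 260 N down at 1.3 m → arm 0.2 m, τ = 260 × 0.2 = 52 N·m counterclockwise.
Potted plant: 5.8 × 10 = 58 N down at 0.52 m → arm 0.98 m, τ = 58 × 0.98 = 56.84 N·m counterclockwise.
Net moment of known loads = 108.8 N·m counterclockwise.
An unknown mass m at 1.9 m has arm 0.4 m; its moment is m·g·0.4 clockwise.
Setting net torque to zero: m × 10 × 0.4 = 108.8 → m = 108.8 / (10 × 0.4) = 27.2 kg.

m ≈ 27.2 kg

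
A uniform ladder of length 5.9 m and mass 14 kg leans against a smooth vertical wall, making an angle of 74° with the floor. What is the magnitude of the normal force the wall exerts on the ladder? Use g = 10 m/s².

N_wall ≈ 20.1 N

Take moments about the foot of the ladder.
Ladder weight 14×10 = 140 N acts at 2.95 m along the ladder; its horizontal arm is 2.95·cos74° = 0.8131 m → τ = 113.8 N·m clockwise.
Wall normal N acts horizontally at the top; its moment arm is the height L sinθ = 5.9·sin74° = 5.671 m, counterclockwise.
Setting net torque to zero: N × 5.671 = 113.8 → N = 20.1 N.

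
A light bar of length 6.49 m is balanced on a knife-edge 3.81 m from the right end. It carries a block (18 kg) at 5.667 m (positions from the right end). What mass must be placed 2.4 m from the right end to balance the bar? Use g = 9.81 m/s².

m ≈ 23.7 kg

Choose the knife-edge (at 3.81 m from the right end) as the axis so the support reaction has zero arm there.
Block: 18 × 9.81 = 176.6 N down at 5.667 m → arm 1.857 m, τ = 176.6 × 1.857 = 327.9 N·m counterclockwise.
Net moment of known loads = 327.9 N·m counterclockwise.
An unknown mass m at 2.4 m has arm 1.41 m; its moment is m·g·1.41 clockwise.
Στ = 0 ⇒ m × 9.81 × 1.41 = 327.9 ⇒ m = 327.9 / (9.81 × 1.41) = 23.7 kg.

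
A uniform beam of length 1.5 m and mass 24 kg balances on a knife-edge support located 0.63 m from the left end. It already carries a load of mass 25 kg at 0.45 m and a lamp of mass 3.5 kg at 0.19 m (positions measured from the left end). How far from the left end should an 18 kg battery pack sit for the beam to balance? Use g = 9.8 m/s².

Take moments about the knife-edge support (at 0.63 m from the left end).
Beam weight: 24 × 9.8 = 235.2 N down at 0.75 m → arm 0.12 m, τ = 235.2 × 0.12 = 28.22 N·m clockwise.
Load: 25 × 9.8 = 245 N down at 0.45 m → arm 0.18 m, τ = 245 × 0.18 = 44.1 N·m counterclockwise.
Lamp: 3.5 × 9.8 = 34.3 N down at 0.19 m → arm 0.44 m, τ = 34.3 × 0.44 = 15.09 N·m counterclockwise.
Net moment of existing loads = 30.97 N·m counterclockwise.
The battery pack weighs 18 × 9.8 = 176.4 N and must supply an equal clockwise moment, so its lever arm about the knife-edge support is 30.97 / 176.4 = 0.176 m.
That puts it at 0.63 + 0.176 = 0.806 m from the left end.

x ≈ 0.806 m from the left end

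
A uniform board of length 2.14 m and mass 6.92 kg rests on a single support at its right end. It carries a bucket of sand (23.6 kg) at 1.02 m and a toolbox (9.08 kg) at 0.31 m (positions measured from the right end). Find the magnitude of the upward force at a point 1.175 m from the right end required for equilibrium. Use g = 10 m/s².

About the right end:
Beam weight: 6.92 × 10 = 69.2 N down at 1.07 m → arm 1.07 m, τ = 69.2 × 1.07 = 74.04 N·m counterclockwise.
Bucket of sand: 23.6 × 10 = 236 N down at 1.02 m → arm 1.02 m, τ = 236 × 1.02 = 240.7 N·m counterclockwise.
Toolbox: 9.08 × 10 = 90.8 N down at 0.31 m → arm 0.31 m, τ = 90.8 × 0.31 = 28.15 N·m counterclockwise.
Net moment of the loads = 342.9 N·m counterclockwise.
The upward force F acts at a point 1.175 m from the right end, arm 1.175 m, giving F × 1.175 clockwise.
Setting net torque to zero: F × 1.175 = 342.9 → F = 342.9 / 1.175 = 292 N.

F ≈ 292 N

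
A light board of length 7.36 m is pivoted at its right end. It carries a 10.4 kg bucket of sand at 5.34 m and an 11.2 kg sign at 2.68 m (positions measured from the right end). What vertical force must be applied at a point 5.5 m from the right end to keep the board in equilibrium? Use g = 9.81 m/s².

F ≈ 153 N

Take moments about the right end.
Bucket of sand: 10.4 × 9.81 = 102 N down at 5.34 m → arm 5.34 m, τ = 102 × 5.34 = 544.7 N·m counterclockwise.
Sign: 11.2 × 9.81 = 109.9 N down at 2.68 m → arm 2.68 m, τ = 109.9 × 2.68 = 294.5 N·m counterclockwise.
Net moment of the loads = 839.2 N·m counterclockwise.
The upward force F acts at a point 5.5 m from the right end, arm 5.5 m, giving F × 5.5 clockwise.
Balancing moments: F × 5.5 = 839.2, giving F = 839.2 / 5.5 = 153 N.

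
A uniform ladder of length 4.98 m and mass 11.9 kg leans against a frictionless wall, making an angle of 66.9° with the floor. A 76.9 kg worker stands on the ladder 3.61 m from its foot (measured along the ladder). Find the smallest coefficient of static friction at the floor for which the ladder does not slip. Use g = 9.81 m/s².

Taking torques about the foot of the ladder:
Ladder weight 11.9×9.81 = 116.7 N acts at 2.49 m along the ladder; its horizontal arm is 2.49·cos66.9° = 0.9769 m → τ = 114 N·m clockwise.
Worker: 76.9×9.81 = 754.4 N at 3.61 m → arm 1.416 m → τ = 1068 N·m clockwise.
Wall normal N acts horizontally at the top; its moment arm is the height L sinθ = 4.98·sin66.9° = 4.581 m, counterclockwise.
For rotational equilibrium, N × 4.581 = 1182, so N = 258 N.
ΣFx = 0 ⇒ f = N_wall = 258 N. ΣFy = 0 ⇒ N_floor = 871.1 N.
μ_min = f / N_floor = 258 / 871.1 = 0.296.

μ_min ≈ 0.296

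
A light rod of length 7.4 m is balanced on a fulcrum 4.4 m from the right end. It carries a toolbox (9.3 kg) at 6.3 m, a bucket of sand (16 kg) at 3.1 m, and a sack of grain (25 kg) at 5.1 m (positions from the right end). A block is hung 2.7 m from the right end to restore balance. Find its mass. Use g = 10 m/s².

m ≈ 8.45 kg

Sum moments about the fulcrum (at 4.4 m from the right end) (the support reaction has zero arm there).
Toolbox: 9.3 × 10 = 93 N down at 6.3 m → arm 1.9 m, τ = 93 × 1.9 = 176.7 N·m counterclockwise.
Bucket of sand: 16 × 10 = 160 N down at 3.1 m → arm 1.3 m, τ = 160 × 1.3 = 208 N·m clockwise.
Sack of grain: 25 × 10 = 250 N down at 5.1 m → arm 0.7 m, τ = 250 × 0.7 = 175 N·m counterclockwise.
Net moment of known loads = 143.7 N·m counterclockwise.
An unknown mass m at 2.7 m has arm 1.7 m; its moment is m·g·1.7 clockwise.
For rotational equilibrium, m × 10 × 1.7 = 143.7, so m = 143.7 / (10 × 1.7) = 8.45 kg.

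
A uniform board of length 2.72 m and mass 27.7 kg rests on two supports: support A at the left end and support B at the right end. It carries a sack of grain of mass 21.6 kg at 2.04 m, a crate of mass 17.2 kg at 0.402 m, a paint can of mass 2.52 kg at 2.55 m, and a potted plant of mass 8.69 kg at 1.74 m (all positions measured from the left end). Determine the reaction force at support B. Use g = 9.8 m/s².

R_B ≈ 397 N

Sum moments about support A (its reaction then has zero moment arm).
Beam weight: 27.7 × 9.8 = 271.5 N down at 1.36 m → arm 1.36 m, τ = 271.5 × 1.36 = 369.2 N·m clockwise.
Sack of grain: 21.6 × 9.8 = 211.7 N down at 2.04 m → arm 2.04 m, τ = 211.7 × 2.04 = 431.9 N·m clockwise.
Crate: 17.2 × 9.8 = 168.6 N down at 0.402 m → arm 0.402 m, τ = 168.6 × 0.402 = 67.78 N·m clockwise.
Paint can: 2.52 × 9.8 = 24.7 N down at 2.55 m → arm 2.55 m, τ = 24.7 × 2.55 = 62.98 N·m clockwise.
Potted plant: 8.69 × 9.8 = 85.16 N down at 1.74 m → arm 1.74 m, τ = 85.16 × 1.74 = 148.2 N·m clockwise.
Net load moment about support A = 1080 N·m clockwise.
Reaction R at support B is upward at 2.72 m, arm 2.72 m → moment R × 2.72 counterclockwise.
Balancing moments: R × 2.72 = 1080, giving R = 397 N.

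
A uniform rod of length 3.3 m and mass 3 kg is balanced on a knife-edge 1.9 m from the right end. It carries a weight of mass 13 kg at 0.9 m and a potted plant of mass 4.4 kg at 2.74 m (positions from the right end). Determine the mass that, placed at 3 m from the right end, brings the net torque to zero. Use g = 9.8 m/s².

m ≈ 9.14 kg

Taking torques about the knife-edge (at 1.9 m from the right end):
Beam weight: 3 × 9.8 = 29.4 N down at 1.65 m → arm 0.25 m, τ = 29.4 × 0.25 = 7.35 N·m clockwise.
Weight: 13 × 9.8 = 127.4 N down at 0.9 m → arm 1 m, τ = 127.4 × 1 = 127.4 N·m clockwise.
Potted plant: 4.4 × 9.8 = 43.12 N down at 2.74 m → arm 0.84 m, τ = 43.12 × 0.84 = 36.22 N·m counterclockwise.
Net moment of known loads = 98.53 N·m clockwise.
An unknown mass m at 3 m has arm 1.1 m; its moment is m·g·1.1 counterclockwise.
For rotational equilibrium, m × 9.8 × 1.1 = 98.53, so m = 98.53 / (9.8 × 1.1) = 9.14 kg.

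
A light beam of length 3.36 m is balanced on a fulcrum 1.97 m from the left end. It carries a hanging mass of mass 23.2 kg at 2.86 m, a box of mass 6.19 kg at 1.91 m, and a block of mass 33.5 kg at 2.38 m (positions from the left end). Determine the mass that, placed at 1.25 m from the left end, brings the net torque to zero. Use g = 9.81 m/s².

m ≈ 47.2 kg

Taking torques about the fulcrum (at 1.97 m from the left end):
Hanging mass: 23.2 × 9.81 = 227.6 N down at 2.86 m → arm 0.89 m, τ = 227.6 × 0.89 = 202.6 N·m clockwise.
Box: 6.19 × 9.81 = 60.72 N down at 1.91 m → arm 0.06 m, τ = 60.72 × 0.06 = 3.643 N·m counterclockwise.
Block: 33.5 × 9.81 = 328.6 N down at 2.38 m → arm 0.41 m, τ = 328.6 × 0.41 = 134.7 N·m clockwise.
Net moment of known loads = 333.7 N·m clockwise.
An unknown mass m at 1.25 m has arm 0.72 m; its moment is m·g·0.72 counterclockwise.
Setting net torque to zero: m × 9.81 × 0.72 = 333.7 → m = 333.7 / (9.81 × 0.72) = 47.2 kg.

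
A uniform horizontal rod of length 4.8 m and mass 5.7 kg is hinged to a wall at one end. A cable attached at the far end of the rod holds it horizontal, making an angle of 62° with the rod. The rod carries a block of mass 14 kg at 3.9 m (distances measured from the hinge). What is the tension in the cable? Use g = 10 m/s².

T ≈ 161 N

About the hinge:
Beam weight: 5.7 × 10 = 57 N down at 2.4 m → arm 2.4 m, τ = 57 × 2.4 = 136.8 N·m clockwise.
Block: 14 × 10 = 140 N down at 3.9 m → arm 3.9 m, τ = 140 × 3.9 = 546 N·m clockwise.
Total clockwise load moment = 682.8 N·m.
The cable tension T acts at 4.8 m; only its component perpendicular to the rod, T sinθ, produces torque. sin 62° = 0.8829.
Balancing moments: T × 4.8 × 0.8829 = 682.8, giving T = 682.8 / 4.238 = 161 N.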